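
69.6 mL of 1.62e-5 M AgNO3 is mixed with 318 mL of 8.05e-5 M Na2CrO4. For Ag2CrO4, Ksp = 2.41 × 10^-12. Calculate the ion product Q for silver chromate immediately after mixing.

Total volume = 69.6 + 318 = 387.6 mL.
[Ag^+] = 1.62 × 10^-5 × (69.6/387.6) = 2.909 × 10^-6 M
[CrO4^2-] = 8.05 x 10^-5 × (318/387.6) = 6.604 × 10^-5 M
Ag2CrO4(s) ⇌ 2 Ag^+(aq) + CrO4^2-(aq), so Q = [Ag^+]^2[CrO4^2-]
Q = (2.909 x 10^-6)^2(6.604 x 10^-5) = 5.59 × 10^-16
Q < Ksp, so no precipitate of Ag2CrO4 forms.

Q ≈ 5.59 × 10^-16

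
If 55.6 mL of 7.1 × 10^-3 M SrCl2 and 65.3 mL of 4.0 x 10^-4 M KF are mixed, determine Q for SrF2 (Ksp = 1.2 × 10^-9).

Total volume = 55.6 + 65.3 = 120.9 mL.
[Sr^2+] = 7.1 × 10^-3 × (55.6/120.9) = 3.27 × 10^-3 M
[F^-] = 4.0 × 10^-4 × (65.3/120.9) = 2.16 × 10^-4 M
SrF2(s) ⇌ Sr^2+ + 2 F^-, so Q = [Sr^2+][F^-]^2
Q = (3.27 × 10^-3)(2.16 × 10^-4)^2 = 1.5 × 10^-10
Q < Ksp, so no precipitate of SrF2 forms.

Q ≈ 1.5e-10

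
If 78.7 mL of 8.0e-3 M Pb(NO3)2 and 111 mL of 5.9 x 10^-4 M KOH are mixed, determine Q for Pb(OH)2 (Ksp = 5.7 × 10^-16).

Total volume = 78.7 + 111 = 189.7 mL.
[Pb^2+] = 8.0 × 10^-3 × (78.7/189.7) = 3.32 × 10^-3 M
[OH^-] = 5.9 × 10^-4 × (111/189.7) = 3.45 x 10^-4 M
Pb(OH)2(s) <=> Pb^2+ + 2 OH^-, so Q = [Pb^2+][OH^-]^2
Q = (3.32 × 10^-3)(3.45 × 10^-4)^2 = 4.0 × 10^-10
Q > Ksp, so Pb(OH)2 will precipitate.

Q = 4.0 × 10^-10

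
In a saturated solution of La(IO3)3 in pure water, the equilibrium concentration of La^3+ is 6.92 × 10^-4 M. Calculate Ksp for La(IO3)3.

La(IO3)3(s) ⇌ La^3+(aq) + 3 IO3^-(aq)
Stoichiometry gives [IO3^-] = (3/1)[La^3+] = 2.076 x 10^-3 M.
Ksp = [La^3+][IO3^-]^3
Ksp = 6.92 × 10^-4 × (2.076 × 10^-3)^3 = 6.19 × 10^-12

6.19e-12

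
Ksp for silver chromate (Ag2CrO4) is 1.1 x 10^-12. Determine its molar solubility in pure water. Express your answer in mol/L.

Ag2CrO4(s) <=> 2 Ag^+ + CrO4^2-
Ksp = [Ag^+]^2[CrO4^2-]
For each mole of Ag2CrO4 that dissolves: [Ag^+] = 2s, [CrO4^2-] = s.
Ksp = (2s)^2s = 4s^3
s = (1.1 x 10^-12 / 4)^(1/3) = 6.5 x 10^-5 M

6.5 x 10^-5 M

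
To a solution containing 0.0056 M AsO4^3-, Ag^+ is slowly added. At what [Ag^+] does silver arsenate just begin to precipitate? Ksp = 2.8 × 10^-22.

Ag3AsO4(s) ⇌ 3 Ag^+ + AsO4^3-
Ksp = [Ag^+]^3[AsO4^3-]
Precipitation begins when Q = Ksp. With [AsO4^3-] = 0.0056 M:
2.8 × 10^-22 = (0.0056) × [Ag^+]^3
[Ag^+] = (2.8 × 10^-22 / 5.6 x 10^-3)^(1/3) = 3.7 × 10^-7 M

[Ag^+] = 3.7 × 10^-7 M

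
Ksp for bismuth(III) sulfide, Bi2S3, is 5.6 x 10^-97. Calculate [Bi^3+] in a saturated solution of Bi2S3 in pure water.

Bi2S3(s) ⇌ 2 Bi^3+ + 3 S^2-
Ksp = [Bi^3+]^2[S^2-]^3
For each mole of Bi2S3 that dissolves: [Bi^3+] = 2s, [S^2-] = 3s.
Ksp = (2s)^2(3s)^3 = 108s^5
s^5 = 5.6 x 10^-97 / 108, so s = 2.20 × 10^-20 M
[Bi^3+] = 2s = 4.4 × 10^-20 M

[Bi^3+] = 4.4 x 10^-20 M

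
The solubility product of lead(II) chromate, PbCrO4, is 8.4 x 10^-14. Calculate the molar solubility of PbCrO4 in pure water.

PbCrO4(s) ⇌ Pb^2+(aq) + CrO4^2-(aq)
Ksp = [Pb^2+][CrO4^2-]
Let s = molar solubility. Then [Pb^2+] = s and [CrO4^2-] = s.
Ksp = (s)(s) = s^2
s = (8.4 x 10^-14)^(1/2) = 2.9 × 10^-7 M

s = 2.9e-7 M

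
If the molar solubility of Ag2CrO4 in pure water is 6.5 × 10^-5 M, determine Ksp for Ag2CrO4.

Ag2CrO4(s) ⇌ 2 Ag^+(aq) + CrO4^2-(aq)
With molar solubility s: [Ag^+] = 2s, [CrO4^2-] = s.
Ksp = [Ag^+]^2[CrO4^2-]
Substituting: Ksp = (2s)^2s = 4s^3
Ksp = 4 × (6.5 × 10^-5)^3 = 1.1 x 10^-12

Ksp = 1.1 × 10^-12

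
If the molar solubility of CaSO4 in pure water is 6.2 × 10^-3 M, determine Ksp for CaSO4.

Ksp = 3.8e-5

CaSO4(s) ⇌ Ca^2+ + SO4^2-
With molar solubility s: [Ca^2+] = s, [SO4^2-] = s.
Ksp = [Ca^2+][SO4^2-]
Ksp = s × s = s^2
With s = 6.2 x 10^-3: Ksp = 3.8 × 10^-5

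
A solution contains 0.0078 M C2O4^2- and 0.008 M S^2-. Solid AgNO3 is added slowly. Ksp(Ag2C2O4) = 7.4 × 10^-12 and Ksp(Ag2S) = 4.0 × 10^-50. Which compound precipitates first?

Ag2S

Each salt begins to precipitate when Q = Ksp, i.e. when [Ag^+] reaches its threshold.
For Ag2C2O4: 7.4 × 10^-12 = 0.0078 × [Ag^+]^2  ⇒  [Ag^+] = 3.1 x 10^-5 M.
For Ag2S: 4.0 × 10^-50 = 0.008 × [Ag^+]^2  ⇒  [Ag^+] = 2.2 × 10^-24 M.
The salt with the lower threshold [Ag^+] precipitates first: Ag2S.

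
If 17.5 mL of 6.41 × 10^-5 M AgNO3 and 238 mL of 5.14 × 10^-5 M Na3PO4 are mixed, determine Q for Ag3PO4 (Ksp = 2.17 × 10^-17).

Total volume = 17.5 + 238 = 255.5 mL.
[Ag^+] = 6.41 x 10^-5 × (17.5/255.5) = 4.390 × 10^-6 M
[PO4^3-] = 5.14 × 10^-5 × (238/255.5) = 4.788 × 10^-5 M
Ag3PO4(s) ⇌ 3 Ag^+(aq) + PO4^3-(aq), so Q = [Ag^+]^3[PO4^3-]
Q = (4.390 × 10^-6)^3(4.788 × 10^-5) = 4.05 × 10^-21
Q < Ksp, so no precipitate of Ag3PO4 forms.

4.05e-21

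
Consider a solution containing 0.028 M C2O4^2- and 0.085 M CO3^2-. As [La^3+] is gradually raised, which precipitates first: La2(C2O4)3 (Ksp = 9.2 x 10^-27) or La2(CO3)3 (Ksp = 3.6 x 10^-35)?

La2(CO3)3

Precipitation of each salt starts when its ion product equals its Ksp.
For La2(C2O4)3: 9.2 x 10^-27 = (0.028)^3 × [La^3+]^2  ⇒  [La^3+] = 2.0 × 10^-11 M.
For La2(CO3)3: 3.6 x 10^-35 = (0.085)^3 × [La^3+]^2  ⇒  [La^3+] = 2.4 x 10^-16 M.
The salt with the lower threshold [La^3+] precipitates first: La2(CO3)3.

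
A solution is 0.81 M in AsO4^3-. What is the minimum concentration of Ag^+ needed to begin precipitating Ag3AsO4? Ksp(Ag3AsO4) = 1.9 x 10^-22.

Ag3AsO4(s) ⇌ 3 Ag^+ + AsO4^3-
Ksp = [Ag^+]^3[AsO4^3-]
Precipitation begins when Q = Ksp. With [AsO4^3-] = 0.81 M:
1.9 x 10^-22 = (0.81) × [Ag^+]^3
[Ag^+] = (1.9 x 10^-22 / 8.1 × 10^-1)^(1/3) = 6.2 × 10^-8 M

6.2 × 10^-8 M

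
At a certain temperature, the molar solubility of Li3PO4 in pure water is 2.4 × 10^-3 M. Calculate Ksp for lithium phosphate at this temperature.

Li3PO4(s) <=> 3 Li^+ + PO4^3-
For each mole of Li3PO4 that dissolves: [Li^+] = 3s, [PO4^3-] = s.
Ksp = [Li^+]^3[PO4^3-]
Substituting: Ksp = (3s)^3s = 27s^4
With s = 2.4 x 10^-3: Ksp = 9.0 x 10^-10

9.0 x 10^-10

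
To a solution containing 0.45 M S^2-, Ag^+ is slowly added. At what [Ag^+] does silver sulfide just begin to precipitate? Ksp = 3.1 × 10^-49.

[Ag^+] = 8.3 × 10^-25 M

Ag2S(s) <=> 2 Ag^+ + S^2-
Ksp = [Ag^+]^2[S^2-]
Precipitation begins when Q = Ksp. With [S^2-] = 0.45 M:
3.1 × 10^-49 = (0.45) × [Ag^+]^2
[Ag^+] = (3.1 × 10^-49 / 4.5 x 10^-1)^(1/2) = 8.3 × 10^-25 M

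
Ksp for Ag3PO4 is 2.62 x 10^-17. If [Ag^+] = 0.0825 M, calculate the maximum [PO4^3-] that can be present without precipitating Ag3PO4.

Ag3PO4(s) ⇌ 3 Ag^+ + PO4^3-
Ksp = [Ag^+]^3[PO4^3-]
Precipitation begins when Q = Ksp. With [Ag^+] = 0.0825 M:
2.62 x 10^-17 = (0.0825)^3 × [PO4^3-]
[PO4^3-] = (2.62 x 10^-17 / 5.615 × 10^-4) = 4.67 x 10^-14 M

[PO4^3-] = 4.67e-14 M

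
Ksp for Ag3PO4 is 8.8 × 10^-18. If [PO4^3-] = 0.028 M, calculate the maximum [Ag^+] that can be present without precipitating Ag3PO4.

[Ag^+] = 6.8 × 10^-6 M

Ag3PO4(s) ⇌ 3 Ag^+(aq) + PO4^3-(aq)
Ksp = [Ag^+]^3[PO4^3-]
Precipitation begins when Q = Ksp. With [PO4^3-] = 0.028 M:
8.8 × 10^-18 = (0.028) × [Ag^+]^3
[Ag^+] = (8.8 × 10^-18 / 2.8 x 10^-2)^(1/3) = 6.8 × 10^-6 M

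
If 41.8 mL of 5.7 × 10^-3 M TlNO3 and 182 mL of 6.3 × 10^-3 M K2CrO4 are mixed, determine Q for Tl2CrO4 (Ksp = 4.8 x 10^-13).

Q = 5.8 × 10^-9

Total volume = 41.8 + 182 = 223.8 mL.
[Tl^+] = 5.7 × 10^-3 × (41.8/223.8) = 1.06 × 10^-3 M
[CrO4^2-] = 6.3 × 10^-3 × (182/223.8) = 5.12 × 10^-3 M
Tl2CrO4(s) ⇌ 2 Tl^+(aq) + CrO4^2-(aq), so Q = [Tl^+]^2[CrO4^2-]
Q = (1.06 × 10^-3)^2(5.12 × 10^-3) = 5.8 × 10^-9
Q > Ksp, so Tl2CrO4 will precipitate.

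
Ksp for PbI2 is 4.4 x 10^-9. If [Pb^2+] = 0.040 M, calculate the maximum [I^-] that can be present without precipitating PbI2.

PbI2(s) ⇌ Pb^2+(aq) + 2 I^-(aq)
Ksp = [Pb^2+][I^-]^2
Precipitation begins when Q = Ksp. With [Pb^2+] = 0.040 M:
4.4 x 10^-9 = (0.040) × [I^-]^2
[I^-] = (4.4 x 10^-9 / 4.0 x 10^-2)^(1/2) = 3.3 × 10^-4 M

3.3 × 10^-4 M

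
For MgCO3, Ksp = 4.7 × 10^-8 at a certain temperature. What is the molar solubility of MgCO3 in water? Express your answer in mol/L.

s ≈ 2.2 x 10^-4 M

MgCO3(s) ⇌ Mg^2+(aq) + CO3^2-(aq)
Ksp = [Mg^2+][CO3^2-]
Let s = molar solubility. Then [Mg^2+] = s and [CO3^2-] = s.
Ksp = (s)(s) = s^2
s = √(4.7 × 10^-8) = 2.2 × 10^-4 M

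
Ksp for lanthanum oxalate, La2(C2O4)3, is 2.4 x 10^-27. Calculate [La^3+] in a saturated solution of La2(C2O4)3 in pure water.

La2(C2O4)3(s) <=> 2 La^3+(aq) + 3 C2O4^2-(aq)
Ksp = [La^3+]^2[C2O4^2-]^3
For each mole of La2(C2O4)3 that dissolves: [La^3+] = 2s, [C2O4^2-] = 3s.
Ksp = (2s)^2(3s)^3 = 108s^5
s = (2.4 x 10^-27 / 108)^(1/5) = 1.86 × 10^-6 M
[La^3+] = 2s = 3.7 × 10^-6 M

[La^3+] = 3.7 × 10^-6 M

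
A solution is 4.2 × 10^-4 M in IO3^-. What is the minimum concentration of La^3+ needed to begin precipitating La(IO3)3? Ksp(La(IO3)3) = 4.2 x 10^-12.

La(IO3)3(s) <=> La^3+(aq) + 3 IO3^-(aq)
Ksp = [La^3+][IO3^-]^3
Precipitation begins when Q = Ksp. With [IO3^-] = 4.2 × 10^-4 M:
4.2 x 10^-12 = (4.2 × 10^-4)^3 × [La^3+]
[La^3+] = (4.2 x 10^-12 / 7.41 x 10^-11) = 5.7 × 10^-2 M

5.7e-2 M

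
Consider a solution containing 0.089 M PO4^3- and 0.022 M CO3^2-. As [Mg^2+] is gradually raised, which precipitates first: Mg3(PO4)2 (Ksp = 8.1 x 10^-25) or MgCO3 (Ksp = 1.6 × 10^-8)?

Mg3(PO4)2

Each salt begins to precipitate when Q = Ksp, i.e. when [Mg^2+] reaches its threshold.
For Mg3(PO4)2: 8.1 x 10^-25 = (0.089)^2 × [Mg^2+]^3  ⇒  [Mg^2+] = 4.7 × 10^-8 M.
For MgCO3: 1.6 × 10^-8 = 0.022 × [Mg^2+]  ⇒  [Mg^2+] = 7.3 × 10^-7 M.
The salt with the lower threshold [Mg^2+] precipitates first: Mg3(PO4)2.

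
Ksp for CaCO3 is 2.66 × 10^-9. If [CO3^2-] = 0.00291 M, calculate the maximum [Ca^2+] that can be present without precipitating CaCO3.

CaCO3(s) ⇌ Ca^2+(aq) + CO3^2-(aq)
Ksp = [Ca^2+][CO3^2-]
Precipitation begins when Q = Ksp. With [CO3^2-] = 0.00291 M:
2.66 × 10^-9 = (0.00291) × [Ca^2+]
[Ca^2+] = (2.66 × 10^-9 / 2.91 × 10^-3) = 9.14 x 10^-7 M

[Ca^2+] ≈ 9.14e-7 M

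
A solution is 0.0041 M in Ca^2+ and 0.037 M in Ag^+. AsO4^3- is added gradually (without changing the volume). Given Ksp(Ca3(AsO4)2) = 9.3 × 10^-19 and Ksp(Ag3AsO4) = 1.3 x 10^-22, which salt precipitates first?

Each salt begins to precipitate when Q = Ksp, i.e. when [AsO4^3-] reaches its threshold.
For Ca3(AsO4)2: 9.3 × 10^-19 = (0.0041)^3 × [AsO4^3-]^2  ⇒  [AsO4^3-] = 3.7 × 10^-6 M.
For Ag3AsO4: 1.3 x 10^-22 = (0.037)^3 × [AsO4^3-]  ⇒  [AsO4^3-] = 2.6 × 10^-18 M.
The salt with the lower threshold [AsO4^3-] precipitates first: Ag3AsO4.

Ag3AsO4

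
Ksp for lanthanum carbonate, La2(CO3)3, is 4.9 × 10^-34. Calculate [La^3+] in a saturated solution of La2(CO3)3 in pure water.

La2(CO3)3(s) <=> 2 La^3+ + 3 CO3^2-
Ksp = [La^3+]^2[CO3^2-]^3
If s mol/L of La2(CO3)3 dissolves, [La^3+] = 2s and [CO3^2-] = 3s.
Ksp = (2s)^2(3s)^3 = 108s^5
s = (4.9 × 10^-34 / 108)^(1/5) = 8.54 × 10^-8 M
[La^3+] = 2s = 1.7 × 10^-7 M

1.7 × 10^-7 M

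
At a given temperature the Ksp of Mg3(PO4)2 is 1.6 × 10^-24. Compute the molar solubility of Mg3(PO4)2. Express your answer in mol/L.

6.8 × 10^-6 M

Mg3(PO4)2(s) <=> 3 Mg^2+ + 2 PO4^3-
Ksp = [Mg^2+]^3[PO4^3-]^2
If s mol/L of Mg3(PO4)2 dissolves, [Mg^2+] = 3s and [PO4^3-] = 2s.
Substituting: Ksp = (3s)^3(2s)^2 = 108s^5
s = (1.6 × 10^-24 / 108)^(1/5) = 6.8 × 10^-6 M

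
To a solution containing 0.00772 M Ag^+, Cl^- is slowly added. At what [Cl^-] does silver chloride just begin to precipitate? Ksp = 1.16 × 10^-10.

AgCl(s) ⇌ Ag^+(aq) + Cl^-(aq)
Ksp = [Ag^+][Cl^-]
Precipitation begins when Q = Ksp. With [Ag^+] = 0.00772 M:
1.16 × 10^-10 = (0.00772) × [Cl^-]
[Cl^-] = (1.16 × 10^-10 / 7.72 x 10^-3) = 1.50 × 10^-8 M

[Cl^-] ≈ 1.50 × 10^-8 M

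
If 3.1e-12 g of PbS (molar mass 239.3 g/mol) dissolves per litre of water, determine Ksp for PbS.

Ksp = 1.7e-28

Molar solubility s = (3.1 x 10^-12 g/L) / (239.3 g/mol) = 1.30 × 10^-14 M.
PbS(s) ⇌ Pb^2+(aq) + S^2-(aq)
Let s = molar solubility. Then [Pb^2+] = s and [S^2-] = s.
Ksp = [Pb^2+][S^2-]
Ksp = s^2
Ksp = (1.30 × 10^-14)^2 = 1.7 x 10^-28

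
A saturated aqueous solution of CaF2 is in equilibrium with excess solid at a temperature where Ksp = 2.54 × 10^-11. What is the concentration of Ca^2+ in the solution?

1.85 × 10^-4 M

CaF2(s) ⇌ Ca^2+(aq) + 2 F^-(aq)
Ksp = [Ca^2+][F^-]^2
If s mol/L of CaF2 dissolves, [Ca^2+] = s and [F^-] = 2s.
So Ksp = s × (2s)^2 = 4s^3
s^3 = 2.54 × 10^-11 / 4, so s = 1.852 x 10^-4 M
[Ca^2+] = s = 1.85 x 10^-4 M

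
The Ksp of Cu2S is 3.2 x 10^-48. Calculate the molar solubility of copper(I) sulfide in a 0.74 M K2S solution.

Cu2S(s) ⇌ 2 Cu^+(aq) + S^2-(aq)
Ksp = [Cu^+]^2[S^2-]
Let s = moles of Cu2S that dissolve per litre. [Cu^+] = 2s, [S^2-] = 0.74 + s ≈ 0.74 (common-ion effect: S^2- is already 0.74 M).
Ksp ≈ (2s)^2 × 0.74
s = 1.0 × 10^-24 M
Check: s = 1.0 × 10^-24 ≪ 0.74, so the approximation is valid.

1.0 × 10^-24 M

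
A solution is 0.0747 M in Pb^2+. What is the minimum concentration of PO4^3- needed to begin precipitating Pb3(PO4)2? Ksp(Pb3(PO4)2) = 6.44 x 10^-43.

[PO4^3-] ≈ 3.93e-20 M

Pb3(PO4)2(s) ⇌ 3 Pb^2+(aq) + 2 PO4^3-(aq)
Ksp = [Pb^2+]^3[PO4^3-]^2
Precipitation begins when Q = Ksp. With [Pb^2+] = 0.0747 M:
6.44 x 10^-43 = (0.0747)^3 × [PO4^3-]^2
[PO4^3-] = (6.44 x 10^-43 / 4.168 × 10^-4)^(1/2) = 3.93 × 10^-20 M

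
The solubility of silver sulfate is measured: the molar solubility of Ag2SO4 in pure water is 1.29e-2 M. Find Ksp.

Ksp ≈ 8.59e-6

Ag2SO4(s) ⇌ 2 Ag^+(aq) + SO4^2-(aq)
If s mol/L of Ag2SO4 dissolves, [Ag^+] = 2s and [SO4^2-] = s.
Ksp = [Ag^+]^2[SO4^2-]
Ksp = (2s)^2s = 4s^3
Ksp = 4 × (1.29 × 10^-2)^3 = 8.59 × 10^-6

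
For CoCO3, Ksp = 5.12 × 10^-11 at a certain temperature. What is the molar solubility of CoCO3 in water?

7.16 x 10^-6 M

CoCO3(s) ⇌ Co^2+(aq) + CO3^2-(aq)
Ksp = [Co^2+][CO3^2-]
With molar solubility s: [Co^2+] = s, [CO3^2-] = s.
Ksp = (s)(s) = s^2
s = √(5.12 × 10^-11) = 7.16 × 10^-6 M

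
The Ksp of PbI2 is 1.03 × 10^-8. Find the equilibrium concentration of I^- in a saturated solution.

PbI2(s) <=> Pb^2+ + 2 I^-
Ksp = [Pb^2+][I^-]^2
If s mol/L of PbI2 dissolves, [Pb^2+] = s and [I^-] = 2s.
Substituting: Ksp = s(2s)^2 = 4s^3
s^3 = 1.03 × 10^-8 / 4, so s = 1.371 × 10^-3 M
[I^-] = 2s = 2.74 × 10^-3 M

[I^-] = 2.74 x 10^-3 M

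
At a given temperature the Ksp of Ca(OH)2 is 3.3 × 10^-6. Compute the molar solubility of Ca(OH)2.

s ≈ 9.4 x 10^-3 M

Ca(OH)2(s) <=> Ca^2+ + 2 OH^-
Ksp = [Ca^2+][OH^-]^2
If s mol/L of Ca(OH)2 dissolves, [Ca^2+] = s and [OH^-] = 2s.
Substituting: Ksp = s(2s)^2 = 4s^3
Solving, s = (3.3 × 10^-6/4)^(1/3) = 9.4 × 10^-3 M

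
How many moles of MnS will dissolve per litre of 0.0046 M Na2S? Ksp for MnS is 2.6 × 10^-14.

s ≈ 5.7 x 10^-12 M

MnS(s) ⇌ Mn^2+ + S^2-
Ksp = [Mn^2+][S^2-]
Let s = moles of MnS that dissolve per litre. [Mn^2+] = s, [S^2-] = 0.0046 + s ≈ 0.0046 (Ksp is small, so little additional dissolves).
Ksp ≈ s × 0.0046
s = 5.7 × 10^-12 M
Check: s = 5.7 × 10^-12 ≪ 0.0046, so the approximation is valid.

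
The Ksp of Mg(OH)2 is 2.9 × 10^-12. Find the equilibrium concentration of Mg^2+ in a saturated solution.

Mg(OH)2(s) ⇌ Mg^2+(aq) + 2 OH^-(aq)
Ksp = [Mg^2+][OH^-]^2
With molar solubility s: [Mg^2+] = s, [OH^-] = 2s.
Substituting: Ksp = s(2s)^2 = 4s^3
Solving, s = (2.9 × 10^-12/4)^(1/3) = 8.98 × 10^-5 M
[Mg^2+] = s = 9.0 × 10^-5 M

[Mg^2+] ≈ 9.0 x 10^-5 M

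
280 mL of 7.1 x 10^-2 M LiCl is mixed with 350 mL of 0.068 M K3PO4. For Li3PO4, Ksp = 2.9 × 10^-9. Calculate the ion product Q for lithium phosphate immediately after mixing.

Q = 1.2 × 10^-6

Total volume = 280 + 350 = 630 mL.
[Li^+] = 7.1 × 10^-2 × (280/630) = 3.16 × 10^-2 M
[PO4^3-] = 6.8 × 10^-2 × (350/630) = 3.78 x 10^-2 M
Li3PO4(s) ⇌ 3 Li^+(aq) + PO4^3-(aq), so Q = [Li^+]^3[PO4^3-]
Q = (3.16 x 10^-2)^3(3.78 x 10^-2) = 1.2 × 10^-6
Q > Ksp, so Li3PO4 will precipitate.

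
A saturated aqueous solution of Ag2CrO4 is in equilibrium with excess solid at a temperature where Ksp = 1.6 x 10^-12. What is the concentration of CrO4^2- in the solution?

[CrO4^2-] = 7.4 × 10^-5 M

Ag2CrO4(s) ⇌ 2 Ag^+(aq) + CrO4^2-(aq)
Ksp = [Ag^+]^2[CrO4^2-]
With molar solubility s: [Ag^+] = 2s, [CrO4^2-] = s.
So Ksp = (2s)^2 × s = 4s^3
Solving, s = (1.6 x 10^-12/4)^(1/3) = 7.37 × 10^-5 M
[CrO4^2-] = s = 7.4 x 10^-5 M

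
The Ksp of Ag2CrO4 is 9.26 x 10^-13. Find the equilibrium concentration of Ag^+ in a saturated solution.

Ag2CrO4(s) <=> 2 Ag^+ + CrO4^2-
Ksp = [Ag^+]^2[CrO4^2-]
For each mole of Ag2CrO4 that dissolves: [Ag^+] = 2s, [CrO4^2-] = s.
So Ksp = (2s)^2 × s = 4s^3
s = (9.26 x 10^-13 / 4)^(1/3) = 6.140 x 10^-5 M
[Ag^+] = 2s = 1.23 x 10^-4 M

1.23 × 10^-4 M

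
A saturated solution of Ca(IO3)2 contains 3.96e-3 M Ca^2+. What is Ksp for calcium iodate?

Ca(IO3)2(s) ⇌ Ca^2+ + 2 IO3^-
Stoichiometry gives [IO3^-] = (2/1)[Ca^2+] = 7.920 x 10^-3 M.
Ksp = [Ca^2+][IO3^-]^2
Ksp = 3.96 × 10^-3 × (7.920 × 10^-3)^2 = 2.48 x 10^-7

Ksp = 2.48e-7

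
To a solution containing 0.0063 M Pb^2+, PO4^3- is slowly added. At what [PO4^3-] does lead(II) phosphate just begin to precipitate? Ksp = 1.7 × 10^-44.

[PO4^3-] ≈ 2.6 × 10^-19 M

Pb3(PO4)2(s) <=> 3 Pb^2+(aq) + 2 PO4^3-(aq)
Ksp = [Pb^2+]^3[PO4^3-]^2
Precipitation begins when Q = Ksp. With [Pb^2+] = 0.0063 M:
1.7 × 10^-44 = (0.0063)^3 × [PO4^3-]^2
[PO4^3-] = (1.7 × 10^-44 / 2.50 × 10^-7)^(1/2) = 2.6 × 10^-19 M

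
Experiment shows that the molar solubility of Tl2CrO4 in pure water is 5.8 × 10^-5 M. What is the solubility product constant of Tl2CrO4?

Tl2CrO4(s) ⇌ 2 Tl^+ + CrO4^2-
Let s = molar solubility. Then [Tl^+] = 2s and [CrO4^2-] = s.
Ksp = [Tl^+]^2[CrO4^2-]
So Ksp = (2s)^2 × s = 4s^3
With s = 5.8 x 10^-5: Ksp = 7.8 × 10^-13

Ksp = 7.8 x 10^-13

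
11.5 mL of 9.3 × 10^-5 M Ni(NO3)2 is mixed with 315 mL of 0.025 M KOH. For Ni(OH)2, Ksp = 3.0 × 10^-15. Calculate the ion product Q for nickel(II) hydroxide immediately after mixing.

Total volume = 11.5 + 315 = 326.5 mL.
[Ni^2+] = 9.3 x 10^-5 × (11.5/326.5) = 3.28 × 10^-6 M
[OH^-] = 2.5 × 10^-2 × (315/326.5) = 2.41 × 10^-2 M
Ni(OH)2(s) ⇌ Ni^2+ + 2 OH^-, so Q = [Ni^2+][OH^-]^2
Q = (3.28 × 10^-6)(2.41 × 10^-2)^2 = 1.9 × 10^-9
Q > Ksp, so Ni(OH)2 will precipitate.

Q ≈ 1.9e-9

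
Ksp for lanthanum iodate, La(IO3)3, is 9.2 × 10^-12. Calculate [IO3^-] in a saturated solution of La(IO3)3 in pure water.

La(IO3)3(s) ⇌ La^3+(aq) + 3 IO3^-(aq)
Ksp = [La^3+][IO3^-]^3
If s mol/L of La(IO3)3 dissolves, [La^3+] = s and [IO3^-] = 3s.
Substituting: Ksp = s(3s)^3 = 27s^4
s^4 = 9.2 × 10^-12 / 27, so s = 7.64 × 10^-4 M
[IO3^-] = 3s = 2.3 x 10^-3 M

2.3 × 10^-3 M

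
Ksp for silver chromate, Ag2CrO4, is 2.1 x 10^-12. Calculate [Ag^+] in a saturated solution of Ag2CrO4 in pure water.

[Ag^+] = 1.6 × 10^-4 M

Ag2CrO4(s) ⇌ 2 Ag^+ + CrO4^2-
Ksp = [Ag^+]^2[CrO4^2-]
With molar solubility s: [Ag^+] = 2s, [CrO4^2-] = s.
Substituting: Ksp = (2s)^2s = 4s^3
s = (2.1 x 10^-12 / 4)^(1/3) = 8.07 × 10^-5 M
[Ag^+] = 2s = 1.6 x 10^-4 M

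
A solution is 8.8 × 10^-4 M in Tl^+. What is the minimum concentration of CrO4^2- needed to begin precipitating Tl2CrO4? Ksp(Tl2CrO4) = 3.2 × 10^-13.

[CrO4^2-] = 4.1 × 10^-7 M

Tl2CrO4(s) ⇌ 2 Tl^+ + CrO4^2-
Ksp = [Tl^+]^2[CrO4^2-]
Precipitation begins when Q = Ksp. With [Tl^+] = 8.8 × 10^-4 M:
3.2 × 10^-13 = (8.8 × 10^-4)^2 × [CrO4^2-]
[CrO4^2-] = (3.2 × 10^-13 / 7.74 × 10^-7) = 4.1 × 10^-7 M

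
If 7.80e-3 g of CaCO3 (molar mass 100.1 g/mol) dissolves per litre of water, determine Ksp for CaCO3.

Molar solubility s = (7.80 × 10^-3 g/L) / (100.1 g/mol) = 7.792 × 10^-5 M.
CaCO3(s) ⇌ Ca^2+ + CO3^2-
With molar solubility s: [Ca^2+] = s, [CO3^2-] = s.
Ksp = [Ca^2+][CO3^2-]
Ksp = (s)(s) = s^2
Ksp = (7.792 × 10^-5)^2 = 6.07 × 10^-9

Ksp = 6.07 × 10^-9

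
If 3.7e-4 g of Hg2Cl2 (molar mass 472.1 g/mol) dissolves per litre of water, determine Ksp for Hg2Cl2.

Molar solubility s = (3.7 × 10^-4 g/L) / (472.1 g/mol) = 7.84 × 10^-7 M.
Hg2Cl2(s) ⇌ Hg2^2+ + 2 Cl^-
For each mole of Hg2Cl2 that dissolves: [Hg2^2+] = s, [Cl^-] = 2s.
Ksp = [Hg2^2+][Cl^-]^2
Ksp = s(2s)^2 = 4s^3
Ksp = 4 × (7.84 × 10^-7)^3 = 1.9 × 10^-18

Ksp ≈ 1.9 × 10^-18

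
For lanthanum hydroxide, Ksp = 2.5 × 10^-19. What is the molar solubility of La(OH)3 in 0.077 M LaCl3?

La(OH)3(s) ⇌ La^3+(aq) + 3 OH^-(aq)
Ksp = [La^3+][OH^-]^3
If s mol/L dissolves here, [La^3+] = 0.077 + s ≈ 0.077, [OH^-] = 3s (since La^3+ from LaCl3 dominates).
Ksp ≈ 0.077 × (3s)^3
s = 4.9 x 10^-7 M
Check: s = 4.9 x 10^-7 ≪ 0.077, so the approximation is valid.

4.9 x 10^-7 M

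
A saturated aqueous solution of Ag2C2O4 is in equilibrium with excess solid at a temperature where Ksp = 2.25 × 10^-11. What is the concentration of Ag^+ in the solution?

Ag2C2O4(s) ⇌ 2 Ag^+(aq) + C2O4^2-(aq)
Ksp = [Ag^+]^2[C2O4^2-]
If s mol/L of Ag2C2O4 dissolves, [Ag^+] = 2s and [C2O4^2-] = s.
Substituting: Ksp = (2s)^2s = 4s^3
Solving, s = (2.25 × 10^-11/4)^(1/3) = 1.778 × 10^-4 M
[Ag^+] = 2s = 3.56 × 10^-4 M

[Ag^+] = 3.56e-4 M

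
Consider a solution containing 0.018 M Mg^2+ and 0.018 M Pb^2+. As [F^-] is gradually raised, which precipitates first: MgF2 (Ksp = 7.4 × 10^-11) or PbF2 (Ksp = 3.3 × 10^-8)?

Precipitation of each salt starts when its ion product equals its Ksp.
For MgF2: 7.4 × 10^-11 = 0.018 × [F^-]^2  ⇒  [F^-] = 6.4 x 10^-5 M.
For PbF2: 3.3 × 10^-8 = 0.018 × [F^-]^2  ⇒  [F^-] = 1.4 x 10^-3 M.
The salt with the lower threshold [F^-] precipitates first: MgF2.

MgF2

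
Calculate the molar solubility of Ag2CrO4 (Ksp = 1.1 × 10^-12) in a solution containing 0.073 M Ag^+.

2.1 × 10^-10 M

Ag2CrO4(s) ⇌ 2 Ag^+(aq) + CrO4^2-(aq)
Ksp = [Ag^+]^2[CrO4^2-]
Let s = moles of Ag2CrO4 that dissolve per litre. [Ag^+] = 0.073 + 2s ≈ 0.073, [CrO4^2-] = s (since the Ag^+ already present dominates).
Ksp ≈ (0.073)^2 × s
s = 2.1 × 10^-10 M
Check: 2s = 4.1 × 10^-10 ≪ 0.073, so the approximation is valid.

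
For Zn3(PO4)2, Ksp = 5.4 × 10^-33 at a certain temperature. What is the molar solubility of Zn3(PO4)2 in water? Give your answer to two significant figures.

1.4e-7 M

Zn3(PO4)2(s) <=> 3 Zn^2+ + 2 PO4^3-
Ksp = [Zn^2+]^3[PO4^3-]^2
For each mole of Zn3(PO4)2 that dissolves: [Zn^2+] = 3s, [PO4^3-] = 2s.
Ksp = (3s)^3(2s)^2 = 108s^5
s = (5.4 × 10^-33 / 108)^(1/5) = 1.4 x 10^-7 M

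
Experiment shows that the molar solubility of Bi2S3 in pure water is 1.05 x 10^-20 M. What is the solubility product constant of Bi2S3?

Ksp ≈ 1.38 × 10^-98

Bi2S3(s) ⇌ 2 Bi^3+(aq) + 3 S^2-(aq)
If s mol/L of Bi2S3 dissolves, [Bi^3+] = 2s and [S^2-] = 3s.
Ksp = [Bi^3+]^2[S^2-]^3
Substituting: Ksp = (2s)^2(3s)^3 = 108s^5
Ksp = 108 × (1.05 × 10^-20)^5 = 1.38 x 10^-98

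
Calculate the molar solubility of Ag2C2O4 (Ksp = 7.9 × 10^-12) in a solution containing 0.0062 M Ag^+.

Ag2C2O4(s) ⇌ 2 Ag^+(aq) + C2O4^2-(aq)
Ksp = [Ag^+]^2[C2O4^2-]
Let s = moles of Ag2C2O4 that dissolve per litre. [Ag^+] = 0.0062 + 2s ≈ 0.0062, [C2O4^2-] = s (common-ion effect: Ag^+ is already 0.0062 M).
Ksp ≈ (0.0062)^2 × s
s = 2.1 × 10^-7 M
Check: 2s = 4.1 x 10^-7 ≪ 0.0062, so the approximation is valid.

s = 2.1e-7 M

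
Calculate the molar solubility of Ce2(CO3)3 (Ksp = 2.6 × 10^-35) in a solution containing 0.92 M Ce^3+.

Ce2(CO3)3(s) ⇌ 2 Ce^3+ + 3 CO3^2-
Ksp = [Ce^3+]^2[CO3^2-]^3
Let s = moles of Ce2(CO3)3 that dissolve per litre. [Ce^3+] = 0.92 + 2s ≈ 0.92, [CO3^2-] = 3s (Ksp is small, so little additional dissolves).
Ksp ≈ (0.92)^2 × (3s)^3
s = 1.0 x 10^-12 M
Check: 2s = 2.1 x 10^-12 ≪ 0.92, so the approximation is valid.

1.0e-12 M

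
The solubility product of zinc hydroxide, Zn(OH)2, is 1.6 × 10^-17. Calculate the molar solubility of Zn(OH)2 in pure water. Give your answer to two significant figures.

Zn(OH)2(s) ⇌ Zn^2+ + 2 OH^-
Ksp = [Zn^2+][OH^-]^2
For each mole of Zn(OH)2 that dissolves: [Zn^2+] = s, [OH^-] = 2s.
So Ksp = s × (2s)^2 = 4s^3
Solving, s = (1.6 × 10^-17/4)^(1/3) = 1.6 × 10^-6 M

s = 1.6e-6 M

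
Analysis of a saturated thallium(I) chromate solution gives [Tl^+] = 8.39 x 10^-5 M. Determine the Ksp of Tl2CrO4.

Tl2CrO4(s) <=> 2 Tl^+ + CrO4^2-
Stoichiometry gives [CrO4^2-] = (1/2)[Tl^+] = 4.195 x 10^-5 M.
Ksp = [Tl^+]^2[CrO4^2-]
Ksp = (8.39 × 10^-5)^2 × 4.195 × 10^-5 = 2.95 x 10^-13

Ksp = 2.95 × 10^-13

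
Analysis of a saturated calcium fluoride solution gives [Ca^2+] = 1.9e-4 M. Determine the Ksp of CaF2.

CaF2(s) ⇌ Ca^2+ + 2 F^-
Stoichiometry gives [F^-] = (2/1)[Ca^2+] = 3.80 × 10^-4 M.
Ksp = [Ca^2+][F^-]^2
Ksp = 1.9 × 10^-4 × (3.80 × 10^-4)^2 = 2.7 × 10^-11

Ksp ≈ 2.7 × 10^-11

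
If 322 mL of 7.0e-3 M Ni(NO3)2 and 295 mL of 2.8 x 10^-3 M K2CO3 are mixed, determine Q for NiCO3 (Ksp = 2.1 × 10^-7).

Total volume = 322 + 295 = 617 mL.
[Ni^2+] = 7.0 × 10^-3 × (322/617) = 3.65 x 10^-3 M
[CO3^2-] = 2.8 × 10^-3 × (295/617) = 1.34 x 10^-3 M
NiCO3(s) ⇌ Ni^2+ + CO3^2-, so Q = [Ni^2+][CO3^2-]
Q = (3.65 × 10^-3)(1.34 x 10^-3) = 4.9 × 10^-6
Q > Ksp, so NiCO3 will precipitate.

4.9e-6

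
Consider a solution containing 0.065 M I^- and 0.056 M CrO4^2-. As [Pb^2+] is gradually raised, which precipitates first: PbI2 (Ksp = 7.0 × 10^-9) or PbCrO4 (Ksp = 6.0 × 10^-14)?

PbCrO4

Precipitation of each salt starts when its ion product equals its Ksp.
For PbI2: 7.0 × 10^-9 = (0.065)^2 × [Pb^2+]  ⇒  [Pb^2+] = 1.7 x 10^-6 M.
For PbCrO4: 6.0 × 10^-14 = 0.056 × [Pb^2+]  ⇒  [Pb^2+] = 1.1 × 10^-12 M.
The salt with the lower threshold [Pb^2+] precipitates first: PbCrO4.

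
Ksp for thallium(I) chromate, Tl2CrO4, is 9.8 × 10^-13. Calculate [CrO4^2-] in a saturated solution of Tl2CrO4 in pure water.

Tl2CrO4(s) ⇌ 2 Tl^+(aq) + CrO4^2-(aq)
Ksp = [Tl^+]^2[CrO4^2-]
With molar solubility s: [Tl^+] = 2s, [CrO4^2-] = s.
Ksp = (2s)^2s = 4s^3
s = (9.8 × 10^-13 / 4)^(1/3) = 6.26 × 10^-5 M
[CrO4^2-] = s = 6.3 × 10^-5 M

[CrO4^2-] = 6.3 x 10^-5 M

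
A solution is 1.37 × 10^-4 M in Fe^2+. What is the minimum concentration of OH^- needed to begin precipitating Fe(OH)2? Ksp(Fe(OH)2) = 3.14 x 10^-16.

[OH^-] = 1.51 × 10^-6 M

Fe(OH)2(s) <=> Fe^2+ + 2 OH^-
Ksp = [Fe^2+][OH^-]^2
Precipitation begins when Q = Ksp. With [Fe^2+] = 1.37 × 10^-4 M:
3.14 x 10^-16 = (1.37 × 10^-4) × [OH^-]^2
[OH^-] = (3.14 x 10^-16 / 1.37 x 10^-4)^(1/2) = 1.51 × 10^-6 M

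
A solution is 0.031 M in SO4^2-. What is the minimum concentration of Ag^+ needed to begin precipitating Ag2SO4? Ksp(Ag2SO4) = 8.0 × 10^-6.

[Ag^+] = 1.6 x 10^-2 M

Ag2SO4(s) ⇌ 2 Ag^+ + SO4^2-
Ksp = [Ag^+]^2[SO4^2-]
Precipitation begins when Q = Ksp. With [SO4^2-] = 0.031 M:
8.0 × 10^-6 = (0.031) × [Ag^+]^2
[Ag^+] = (8.0 × 10^-6 / 3.1 × 10^-2)^(1/2) = 1.6 × 10^-2 M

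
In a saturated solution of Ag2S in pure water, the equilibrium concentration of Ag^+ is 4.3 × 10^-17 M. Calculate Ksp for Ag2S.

Ag2S(s) ⇌ 2 Ag^+ + S^2-
Stoichiometry gives [S^2-] = (1/2)[Ag^+] = 2.15 x 10^-17 M.
Ksp = [Ag^+]^2[S^2-]
Ksp = (4.3 x 10^-17)^2 × 2.15 × 10^-17 = 4.0 × 10^-50

Ksp ≈ 4.0 × 10^-50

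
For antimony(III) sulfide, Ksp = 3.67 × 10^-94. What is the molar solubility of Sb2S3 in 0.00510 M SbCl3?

Sb2S3(s) ⇌ 2 Sb^3+ + 3 S^2-
Ksp = [Sb^3+]^2[S^2-]^3
Let s be the molar solubility in this solution. [Sb^3+] = 0.00510 + 2s ≈ 0.00510, [S^2-] = 3s (common-ion effect: Sb^3+ is already 0.00510 M).
Ksp ≈ (0.00510)^2 × (3s)^3
s = 8.05 × 10^-31 M
Check: 2s = 1.6 × 10^-30 ≪ 0.00510, so the approximation is valid.

s = 8.05e-31 M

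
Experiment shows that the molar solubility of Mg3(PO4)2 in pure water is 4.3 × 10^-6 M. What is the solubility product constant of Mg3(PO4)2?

Mg3(PO4)2(s) ⇌ 3 Mg^2+(aq) + 2 PO4^3-(aq)
If s mol/L of Mg3(PO4)2 dissolves, [Mg^2+] = 3s and [PO4^3-] = 2s.
Ksp = [Mg^2+]^3[PO4^3-]^2
Substituting: Ksp = (3s)^3(2s)^2 = 108s^5
With s = 4.3 x 10^-6: Ksp = 1.6 x 10^-25

1.6 × 10^-25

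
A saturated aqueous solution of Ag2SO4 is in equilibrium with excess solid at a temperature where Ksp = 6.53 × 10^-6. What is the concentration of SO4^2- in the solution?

Ag2SO4(s) <=> 2 Ag^+ + SO4^2-
Ksp = [Ag^+]^2[SO4^2-]
If s mol/L of Ag2SO4 dissolves, [Ag^+] = 2s and [SO4^2-] = s.
Substituting: Ksp = (2s)^2s = 4s^3
Solving, s = (6.53 × 10^-6/4)^(1/3) = 1.177 x 10^-2 M
[SO4^2-] = s = 1.18 × 10^-2 M

[SO4^2-] ≈ 1.18e-2 M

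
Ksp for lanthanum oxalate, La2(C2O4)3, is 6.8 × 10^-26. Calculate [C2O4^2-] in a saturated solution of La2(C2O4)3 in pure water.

[C2O4^2-] ≈ 1.1e-5 M

La2(C2O4)3(s) ⇌ 2 La^3+ + 3 C2O4^2-
Ksp = [La^3+]^2[C2O4^2-]^3
For each mole of La2(C2O4)3 that dissolves: [La^3+] = 2s, [C2O4^2-] = 3s.
Substituting: Ksp = (2s)^2(3s)^3 = 108s^5
s^5 = 6.8 × 10^-26 / 108, so s = 3.63 x 10^-6 M
[C2O4^2-] = 3s = 1.1 x 10^-5 M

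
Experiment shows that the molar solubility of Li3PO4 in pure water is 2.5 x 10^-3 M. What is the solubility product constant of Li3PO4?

Ksp ≈ 1.1 × 10^-9

Li3PO4(s) ⇌ 3 Li^+ + PO4^3-
With molar solubility s: [Li^+] = 3s, [PO4^3-] = s.
Ksp = [Li^+]^3[PO4^3-]
Substituting: Ksp = (3s)^3s = 27s^4
With s = 2.5 x 10^-3: Ksp = 1.1 × 10^-9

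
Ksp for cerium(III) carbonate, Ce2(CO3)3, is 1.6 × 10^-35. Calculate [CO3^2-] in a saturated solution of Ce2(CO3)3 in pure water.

Ce2(CO3)3(s) ⇌ 2 Ce^3+(aq) + 3 CO3^2-(aq)
Ksp = [Ce^3+]^2[CO3^2-]^3
For each mole of Ce2(CO3)3 that dissolves: [Ce^3+] = 2s, [CO3^2-] = 3s.
Substituting: Ksp = (2s)^2(3s)^3 = 108s^5
s^5 = 1.6 × 10^-35 / 108, so s = 4.31 × 10^-8 M
[CO3^2-] = 3s = 1.3 x 10^-7 M

[CO3^2-] = 1.3 × 10^-7 M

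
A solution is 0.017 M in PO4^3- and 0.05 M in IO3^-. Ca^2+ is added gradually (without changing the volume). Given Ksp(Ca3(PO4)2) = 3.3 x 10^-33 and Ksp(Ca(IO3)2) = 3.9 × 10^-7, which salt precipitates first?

Ca3(PO4)2

Precipitation of each salt starts when its ion product equals its Ksp.
For Ca3(PO4)2: 3.3 x 10^-33 = (0.017)^2 × [Ca^2+]^3  ⇒  [Ca^2+] = 2.3 x 10^-10 M.
For Ca(IO3)2: 3.9 × 10^-7 = (0.05)^2 × [Ca^2+]  ⇒  [Ca^2+] = 1.6 x 10^-4 M.
The salt with the lower threshold [Ca^2+] precipitates first: Ca3(PO4)2.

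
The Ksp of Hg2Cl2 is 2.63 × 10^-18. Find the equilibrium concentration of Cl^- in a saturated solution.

1.74 × 10^-6 M

Hg2Cl2(s) ⇌ Hg2^2+(aq) + 2 Cl^-(aq)
Ksp = [Hg2^2+][Cl^-]^2
For each mole of Hg2Cl2 that dissolves: [Hg2^2+] = s, [Cl^-] = 2s.
So Ksp = s × (2s)^2 = 4s^3
s = (2.63 × 10^-18 / 4)^(1/3) = 8.696 × 10^-7 M
[Cl^-] = 2s = 1.74 × 10^-6 M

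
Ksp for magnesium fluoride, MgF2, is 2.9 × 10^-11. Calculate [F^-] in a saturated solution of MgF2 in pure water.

[F^-] ≈ 3.9 × 10^-4 M

MgF2(s) ⇌ Mg^2+(aq) + 2 F^-(aq)
Ksp = [Mg^2+][F^-]^2
With molar solubility s: [Mg^2+] = s, [F^-] = 2s.
Substituting: Ksp = s(2s)^2 = 4s^3
s^3 = 2.9 × 10^-11 / 4, so s = 1.94 x 10^-4 M
[F^-] = 2s = 3.9 × 10^-4 M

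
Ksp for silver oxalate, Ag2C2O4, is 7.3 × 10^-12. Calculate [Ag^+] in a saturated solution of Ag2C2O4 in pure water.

[Ag^+] ≈ 2.4e-4 M

Ag2C2O4(s) ⇌ 2 Ag^+(aq) + C2O4^2-(aq)
Ksp = [Ag^+]^2[C2O4^2-]
If s mol/L of Ag2C2O4 dissolves, [Ag^+] = 2s and [C2O4^2-] = s.
Substituting: Ksp = (2s)^2s = 4s^3
s = (7.3 × 10^-12 / 4)^(1/3) = 1.22 × 10^-4 M
[Ag^+] = 2s = 2.4 × 10^-4 M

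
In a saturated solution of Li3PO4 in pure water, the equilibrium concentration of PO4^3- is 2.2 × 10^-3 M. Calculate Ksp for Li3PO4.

Li3PO4(s) ⇌ 3 Li^+(aq) + PO4^3-(aq)
Stoichiometry gives [Li^+] = (3/1)[PO4^3-] = 6.60 × 10^-3 M.
Ksp = [Li^+]^3[PO4^3-]
Ksp = (6.60 × 10^-3)^3 × 2.2 x 10^-3 = 6.3 x 10^-10

Ksp ≈ 6.3e-10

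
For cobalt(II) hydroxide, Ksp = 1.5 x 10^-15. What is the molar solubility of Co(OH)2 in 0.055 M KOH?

Co(OH)2(s) ⇌ Co^2+ + 2 OH^-
Ksp = [Co^2+][OH^-]^2
If s mol/L dissolves here, [Co^2+] = s, [OH^-] = 0.055 + 2s ≈ 0.055 (Ksp is small, so little additional dissolves).
Ksp ≈ s × (0.055)^2
s = 5.0 x 10^-13 M
Check: 2s = 9.9 × 10^-13 ≪ 0.055, so the approximation is valid.

s = 5.0 × 10^-13 M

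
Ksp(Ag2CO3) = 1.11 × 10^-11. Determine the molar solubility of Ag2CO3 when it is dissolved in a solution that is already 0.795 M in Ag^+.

s = 1.76 × 10^-11 M

Ag2CO3(s) <=> 2 Ag^+(aq) + CO3^2-(aq)
Ksp = [Ag^+]^2[CO3^2-]
Let s be the molar solubility in this solution. [Ag^+] = 0.795 + 2s ≈ 0.795, [CO3^2-] = s (since the Ag^+ already present dominates).
Ksp ≈ (0.795)^2 × s
s = 1.76 × 10^-11 M
Check: 2s = 3.5 x 10^-11 ≪ 0.795, so the approximation is valid.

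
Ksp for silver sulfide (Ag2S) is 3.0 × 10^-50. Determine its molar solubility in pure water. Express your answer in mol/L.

s ≈ 2.0 × 10^-17 M

Ag2S(s) ⇌ 2 Ag^+ + S^2-
Ksp = [Ag^+]^2[S^2-]
For each mole of Ag2S that dissolves: [Ag^+] = 2s, [S^2-] = s.
Ksp = (2s)^2s = 4s^3
s = (3.0 × 10^-50 / 4)^(1/3) = 2.0 × 10^-17 M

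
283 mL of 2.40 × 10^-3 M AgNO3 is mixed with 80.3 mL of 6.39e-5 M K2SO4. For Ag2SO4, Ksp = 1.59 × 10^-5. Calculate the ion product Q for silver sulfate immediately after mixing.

Q = 4.94 x 10^-11

Total volume = 283 + 80.3 = 363.3 mL.
[Ag^+] = 2.40 × 10^-3 × (283/363.3) = 1.870 × 10^-3 M
[SO4^2-] = 6.39 x 10^-5 × (80.3/363.3) = 1.412 × 10^-5 M
Ag2SO4(s) <=> 2 Ag^+ + SO4^2-, so Q = [Ag^+]^2[SO4^2-]
Q = (1.870 × 10^-3)^2(1.412 × 10^-5) = 4.94 x 10^-11
Q < Ksp, so no precipitate of Ag2SO4 forms.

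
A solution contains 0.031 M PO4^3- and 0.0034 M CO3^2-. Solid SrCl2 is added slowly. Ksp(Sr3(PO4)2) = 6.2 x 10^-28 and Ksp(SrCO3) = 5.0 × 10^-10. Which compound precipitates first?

Each salt begins to precipitate when Q = Ksp, i.e. when [Sr^2+] reaches its threshold.
For Sr3(PO4)2: 6.2 x 10^-28 = (0.031)^2 × [Sr^2+]^3  ⇒  [Sr^2+] = 8.6 × 10^-9 M.
For SrCO3: 5.0 × 10^-10 = 0.0034 × [Sr^2+]  ⇒  [Sr^2+] = 1.5 × 10^-7 M.
The salt with the lower threshold [Sr^2+] precipitates first: Sr3(PO4)2.

Sr3(PO4)2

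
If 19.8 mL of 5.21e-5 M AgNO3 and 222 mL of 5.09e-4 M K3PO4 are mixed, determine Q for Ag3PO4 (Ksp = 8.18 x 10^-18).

3.63 × 10^-20

Total volume = 19.8 + 222 = 241.8 mL.
[Ag^+] = 5.21 × 10^-5 × (19.8/241.8) = 4.266 × 10^-6 M
[PO4^3-] = 5.09 × 10^-4 × (222/241.8) = 4.673 x 10^-4 M
Ag3PO4(s) ⇌ 3 Ag^+(aq) + PO4^3-(aq), so Q = [Ag^+]^3[PO4^3-]
Q = (4.266 x 10^-6)^3(4.673 × 10^-4) = 3.63 × 10^-20
Q < Ksp, so no precipitate of Ag3PO4 forms.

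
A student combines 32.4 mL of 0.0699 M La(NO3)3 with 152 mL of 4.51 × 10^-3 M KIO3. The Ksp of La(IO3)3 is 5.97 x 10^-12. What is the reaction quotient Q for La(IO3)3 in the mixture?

Total volume = 32.4 + 152 = 184.4 mL.
[La^3+] = 6.99 x 10^-2 × (32.4/184.4) = 1.228 × 10^-2 M
[IO3^-] = 4.51 × 10^-3 × (152/184.4) = 3.718 × 10^-3 M
La(IO3)3(s) ⇌ La^3+(aq) + 3 IO3^-(aq), so Q = [La^3+][IO3^-]^3
Q = (1.228 x 10^-2)(3.718 x 10^-3)^3 = 6.31 × 10^-10
Q > Ksp, so La(IO3)3 will precipitate.

6.31 x 10^-10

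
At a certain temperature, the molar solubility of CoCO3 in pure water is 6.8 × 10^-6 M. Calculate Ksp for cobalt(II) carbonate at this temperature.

4.6e-11

CoCO3(s) <=> Co^2+ + CO3^2-
For each mole of CoCO3 that dissolves: [Co^2+] = s, [CO3^2-] = s.
Ksp = [Co^2+][CO3^2-]
Ksp = (s)(s) = s^2
With s = 6.8 × 10^-6: Ksp = 4.6 x 10^-11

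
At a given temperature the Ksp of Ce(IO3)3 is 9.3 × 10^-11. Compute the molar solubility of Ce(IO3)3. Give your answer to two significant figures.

s = 1.4 x 10^-3 M

Ce(IO3)3(s) <=> Ce^3+ + 3 IO3^-
Ksp = [Ce^3+][IO3^-]^3
Let s = molar solubility. Then [Ce^3+] = s and [IO3^-] = 3s.
Ksp = s(3s)^3 = 27s^4
Solving, s = (9.3 × 10^-11/27)^(1/4) = 1.4 x 10^-3 M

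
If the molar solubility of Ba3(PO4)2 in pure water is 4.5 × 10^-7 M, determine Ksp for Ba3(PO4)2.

Ba3(PO4)2(s) <=> 3 Ba^2+(aq) + 2 PO4^3-(aq)
Let s = molar solubility. Then [Ba^2+] = 3s and [PO4^3-] = 2s.
Ksp = [Ba^2+]^3[PO4^3-]^2
Ksp = (3s)^3(2s)^2 = 108s^5
Ksp = 108 × (4.5 x 10^-7)^5 = 2.0 x 10^-30

Ksp = 2.0 × 10^-30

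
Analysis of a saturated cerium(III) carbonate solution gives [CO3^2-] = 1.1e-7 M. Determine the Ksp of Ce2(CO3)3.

Ce2(CO3)3(s) <=> 2 Ce^3+(aq) + 3 CO3^2-(aq)
Stoichiometry gives [Ce^3+] = (2/3)[CO3^2-] = 7.33 x 10^-8 M.
Ksp = [Ce^3+]^2[CO3^2-]^3
Ksp = (7.33 × 10^-8)^2 × (1.1 × 10^-7)^3 = 7.2 x 10^-36

Ksp = 7.2 x 10^-36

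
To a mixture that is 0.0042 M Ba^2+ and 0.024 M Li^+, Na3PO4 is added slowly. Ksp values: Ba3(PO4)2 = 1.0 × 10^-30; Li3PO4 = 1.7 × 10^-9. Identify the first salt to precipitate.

Ba3(PO4)2

Precipitation of each salt starts when its ion product equals its Ksp.
For Ba3(PO4)2: 1.0 × 10^-30 = (0.0042)^3 × [PO4^3-]^2  ⇒  [PO4^3-] = 3.7 × 10^-12 M.
For Li3PO4: 1.7 × 10^-9 = (0.024)^3 × [PO4^3-]  ⇒  [PO4^3-] = 1.2 x 10^-4 M.
The salt with the lower threshold [PO4^3-] precipitates first: Ba3(PO4)2.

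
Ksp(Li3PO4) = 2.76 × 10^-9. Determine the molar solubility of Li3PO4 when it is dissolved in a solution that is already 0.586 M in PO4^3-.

5.59 × 10^-4 M

Li3PO4(s) <=> 3 Li^+(aq) + PO4^3-(aq)
Ksp = [Li^+]^3[PO4^3-]
If s mol/L dissolves here, [Li^+] = 3s, [PO4^3-] = 0.586 + s ≈ 0.586 (since the PO4^3- already present dominates).
Ksp ≈ (3s)^3 × 0.586
s = 5.59 × 10^-4 M
Check: s = 5.6 × 10^-4 ≪ 0.586, so the approximation is valid.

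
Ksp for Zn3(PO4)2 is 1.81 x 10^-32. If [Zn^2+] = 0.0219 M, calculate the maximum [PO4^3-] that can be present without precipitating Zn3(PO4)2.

[PO4^3-] ≈ 4.15 × 10^-14 M

Zn3(PO4)2(s) ⇌ 3 Zn^2+(aq) + 2 PO4^3-(aq)
Ksp = [Zn^2+]^3[PO4^3-]^2
Precipitation begins when Q = Ksp. With [Zn^2+] = 0.0219 M:
1.81 x 10^-32 = (0.0219)^3 × [PO4^3-]^2
[PO4^3-] = (1.81 x 10^-32 / 1.050 × 10^-5)^(1/2) = 4.15 x 10^-14 M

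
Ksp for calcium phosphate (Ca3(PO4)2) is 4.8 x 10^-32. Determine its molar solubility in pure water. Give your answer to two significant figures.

Ca3(PO4)2(s) ⇌ 3 Ca^2+ + 2 PO4^3-
Ksp = [Ca^2+]^3[PO4^3-]^2
With molar solubility s: [Ca^2+] = 3s, [PO4^3-] = 2s.
Substituting: Ksp = (3s)^3(2s)^2 = 108s^5
s = (4.8 x 10^-32 / 108)^(1/5) = 2.1 × 10^-7 M

s = 2.1 × 10^-7 M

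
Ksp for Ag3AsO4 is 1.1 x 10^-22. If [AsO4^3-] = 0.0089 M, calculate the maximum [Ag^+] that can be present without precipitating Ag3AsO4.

Ag3AsO4(s) ⇌ 3 Ag^+ + AsO4^3-
Ksp = [Ag^+]^3[AsO4^3-]
Precipitation begins when Q = Ksp. With [AsO4^3-] = 0.0089 M:
1.1 x 10^-22 = (0.0089) × [Ag^+]^3
[Ag^+] = (1.1 x 10^-22 / 8.9 x 10^-3)^(1/3) = 2.3 x 10^-7 M

[Ag^+] ≈ 2.3 × 10^-7 M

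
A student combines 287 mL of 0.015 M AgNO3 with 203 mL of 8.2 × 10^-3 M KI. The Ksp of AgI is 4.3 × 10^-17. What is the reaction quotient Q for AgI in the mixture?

Q = 3.0 × 10^-5

Total volume = 287 + 203 = 490 mL.
[Ag^+] = 1.5 x 10^-2 × (287/490) = 8.79 x 10^-3 M
[I^-] = 8.2 × 10^-3 × (203/490) = 3.40 × 10^-3 M
AgI(s) <=> Ag^+ + I^-, so Q = [Ag^+][I^-]
Q = (8.79 x 10^-3)(3.40 × 10^-3) = 3.0 × 10^-5
Q > Ksp, so AgI will precipitate.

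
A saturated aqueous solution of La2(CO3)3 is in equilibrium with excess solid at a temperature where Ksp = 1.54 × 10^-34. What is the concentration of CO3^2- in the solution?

[CO3^2-] ≈ 2.03 x 10^-7 M

La2(CO3)3(s) ⇌ 2 La^3+(aq) + 3 CO3^2-(aq)
Ksp = [La^3+]^2[CO3^2-]^3
If s mol/L of La2(CO3)3 dissolves, [La^3+] = 2s and [CO3^2-] = 3s.
Substituting: Ksp = (2s)^2(3s)^3 = 108s^5
Solving, s = (1.54 × 10^-34/108)^(1/5) = 6.774 × 10^-8 M
[CO3^2-] = 3s = 2.03 × 10^-7 M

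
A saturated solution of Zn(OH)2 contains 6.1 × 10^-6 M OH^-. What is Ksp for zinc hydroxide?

1.1 × 10^-16

Zn(OH)2(s) ⇌ Zn^2+(aq) + 2 OH^-(aq)
Stoichiometry gives [Zn^2+] = (1/2)[OH^-] = 3.05 × 10^-6 M.
Ksp = [Zn^2+][OH^-]^2
Ksp = 3.05 × 10^-6 × (6.1 × 10^-6)^2 = 1.1 x 10^-16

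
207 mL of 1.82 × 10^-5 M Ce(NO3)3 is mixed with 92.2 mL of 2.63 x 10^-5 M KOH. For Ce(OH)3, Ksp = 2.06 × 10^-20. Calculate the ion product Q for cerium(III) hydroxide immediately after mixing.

6.70 × 10^-21

Total volume = 207 + 92.2 = 299.2 mL.
[Ce^3+] = 1.82 × 10^-5 × (207/299.2) = 1.259 × 10^-5 M
[OH^-] = 2.63 × 10^-5 × (92.2/299.2) = 8.104 x 10^-6 M
Ce(OH)3(s) ⇌ Ce^3+ + 3 OH^-, so Q = [Ce^3+][OH^-]^3
Q = (1.259 × 10^-5)(8.104 × 10^-6)^3 = 6.70 × 10^-21
Q < Ksp, so no precipitate of Ce(OH)3 forms.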